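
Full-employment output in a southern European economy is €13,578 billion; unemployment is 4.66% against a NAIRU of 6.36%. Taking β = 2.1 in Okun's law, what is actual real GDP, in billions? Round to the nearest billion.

Unemployment gap = 4.66 - 6.36 = -1.7 points, so the output gap is -2.1 × (-1.7) = 3.57%.
Actual GDP = 13578 × (1 + 3.57/100) = 13578 × 1.0357 ≈ 14063 billion.

€14,063 billion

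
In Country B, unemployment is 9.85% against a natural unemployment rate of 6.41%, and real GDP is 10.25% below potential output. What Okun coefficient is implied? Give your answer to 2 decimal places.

Okun's law: output gap = -β × (u - u*).
-10.25 = -β × (9.85 - 6.41) = -β × 3.44, so β = 10.25/3.44 = 2.98.

β ≈ 2.98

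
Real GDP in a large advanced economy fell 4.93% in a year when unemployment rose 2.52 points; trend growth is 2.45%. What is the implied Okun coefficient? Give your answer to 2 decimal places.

β ≈ 2.93

Growth form: g_Y = g_Y* - β × Δu, so β = (g_Y* - g_Y)/Δu.
β = (2.45 + 4.93)/2.52 = 7.38/2.52 = 2.93.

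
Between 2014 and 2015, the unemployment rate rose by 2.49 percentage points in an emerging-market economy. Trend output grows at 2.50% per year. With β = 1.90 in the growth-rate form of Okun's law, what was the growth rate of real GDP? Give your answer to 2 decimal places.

-2.23%

Growth-rate Okun's law: g_Y = g_Y* - β × Δu.
g_Y = 2.50 - 1.90 × (2.49) = 2.5 - 4.731 = -2.231%, i.e. -2.23% to 2 d.p.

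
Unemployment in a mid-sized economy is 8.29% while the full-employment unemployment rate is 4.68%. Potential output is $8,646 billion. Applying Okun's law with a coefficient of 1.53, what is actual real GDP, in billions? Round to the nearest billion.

Unemployment gap = 8.29 - 4.68 = 3.61 points, so the output gap is -1.53 × 3.61 = -5.5233%.
Actual GDP = 8646 × (1 - 5.5233/100) = 8646 × 0.944767 ≈ 8168 billion.

$8,168 billion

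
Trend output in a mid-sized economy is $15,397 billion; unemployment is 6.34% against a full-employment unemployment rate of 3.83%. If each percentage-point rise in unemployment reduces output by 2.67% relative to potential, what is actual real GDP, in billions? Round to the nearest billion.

$14,365 billion

Unemployment gap = 6.34 - 3.83 = 2.51 points, so the output gap is -2.67 × 2.51 = -6.7017%.
Actual GDP = 15397 × (1 - 6.7017/100) = 15397 × 0.932983 ≈ 14365 billion.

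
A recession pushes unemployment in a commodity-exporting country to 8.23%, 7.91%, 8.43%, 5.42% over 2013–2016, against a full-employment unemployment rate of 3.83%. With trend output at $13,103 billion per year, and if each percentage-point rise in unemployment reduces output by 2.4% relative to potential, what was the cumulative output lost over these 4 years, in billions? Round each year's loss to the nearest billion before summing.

Year 2013: gap = -2.4 × (8.23 - 3.83) = -10.56%, loss ≈ 13103 × 10.56/100 ≈ 1384.
Year 2014: gap = -2.4 × (7.91 - 3.83) = -9.792%, loss ≈ 13103 × 9.792/100 ≈ 1283.
Year 2015: gap = -2.4 × (8.43 - 3.83) = -11.04%, loss ≈ 13103 × 11.04/100 ≈ 1447.
Year 2016: gap = -2.4 × (5.42 - 3.83) = -3.816%, loss ≈ 13103 × 3.816/100 ≈ 500.
Total lost output = 1384 + 1283 + 1447 + 500 = 4614 billion.

$4,614 billion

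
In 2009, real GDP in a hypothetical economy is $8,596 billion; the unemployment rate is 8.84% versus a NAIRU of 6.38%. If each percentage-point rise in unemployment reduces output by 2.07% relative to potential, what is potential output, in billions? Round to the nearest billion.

Unemployment gap = 8.84 - 6.38 = 2.46 points, so output gap = -2.07 × 2.46 = -5.0922%.
Since Y = Y* × (1 + gap/100), Y* = 8596/0.949078 ≈ 9057 billion.

$9,057 billion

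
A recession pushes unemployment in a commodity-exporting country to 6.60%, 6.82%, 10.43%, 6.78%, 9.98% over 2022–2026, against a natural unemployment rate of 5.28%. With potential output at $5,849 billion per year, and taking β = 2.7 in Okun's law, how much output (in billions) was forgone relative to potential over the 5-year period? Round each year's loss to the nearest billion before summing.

Year 2022: gap = -2.7 × (6.6 - 5.28) = -3.564%, loss ≈ 5849 × 3.564/100 ≈ 208.
Year 2023: gap = -2.7 × (6.82 - 5.28) = -4.158%, loss ≈ 5849 × 4.158/100 ≈ 243.
Year 2024: gap = -2.7 × (10.43 - 5.28) = -13.905%, loss ≈ 5849 × 13.905/100 ≈ 813.
Year 2025: gap = -2.7 × (6.78 - 5.28) = -4.05%, loss ≈ 5849 × 4.05/100 ≈ 237.
Year 2026: gap = -2.7 × (9.98 - 5.28) = -12.69%, loss ≈ 5849 × 12.69/100 ≈ 742.
Total lost output = 208 + 243 + 813 + 237 + 742 = 2243 billion.

$2,243 billion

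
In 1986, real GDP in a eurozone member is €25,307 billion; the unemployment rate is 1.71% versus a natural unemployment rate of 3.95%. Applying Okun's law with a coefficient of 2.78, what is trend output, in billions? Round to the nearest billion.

Unemployment gap = 1.71 - 3.95 = -2.24 points, so output gap = -2.78 × (-2.24) = 6.2272%.
Since Y = Y* × (1 + gap/100), Y* = 25307/1.062272 ≈ 23823 billion.

€23,823 billion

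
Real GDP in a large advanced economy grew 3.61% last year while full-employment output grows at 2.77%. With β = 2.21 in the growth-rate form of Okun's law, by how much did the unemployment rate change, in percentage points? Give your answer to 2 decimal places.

Growth-rate Okun's law: g_Y = g_Y* - β × Δu, so Δu = (g_Y* - g_Y)/β.
Δu = (2.77 - 3.61)/2.21 = -0.84/2.21 = -0.38 percentage points.

-0.38 percentage points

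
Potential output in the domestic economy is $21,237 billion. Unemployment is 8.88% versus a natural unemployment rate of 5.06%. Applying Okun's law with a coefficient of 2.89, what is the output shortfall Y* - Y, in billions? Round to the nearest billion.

Output gap = -2.89 × (8.88 - 5.06) = -2.89 × 3.82 = -11.0398%.
Actual GDP ≈ 21237 × 0.889602 ≈ 18892 billion, so the shortfall is 21237 - 18892 = 2345 billion.

$2,345 billion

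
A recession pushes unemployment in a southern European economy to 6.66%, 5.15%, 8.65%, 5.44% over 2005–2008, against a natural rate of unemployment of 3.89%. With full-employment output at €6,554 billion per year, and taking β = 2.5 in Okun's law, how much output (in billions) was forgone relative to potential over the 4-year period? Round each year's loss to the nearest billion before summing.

Year 2005: gap = -2.5 × (6.66 - 3.89) = -6.925%, loss ≈ 6554 × 6.925/100 ≈ 454.
Year 2006: gap = -2.5 × (5.15 - 3.89) = -3.15%, loss ≈ 6554 × 3.15/100 ≈ 206.
Year 2007: gap = -2.5 × (8.65 - 3.89) = -11.9%, loss ≈ 6554 × 11.9/100 ≈ 780.
Year 2008: gap = -2.5 × (5.44 - 3.89) = -3.875%, loss ≈ 6554 × 3.875/100 ≈ 254.
Total lost output = 454 + 206 + 780 + 254 = 1694 billion.

€1,694 billion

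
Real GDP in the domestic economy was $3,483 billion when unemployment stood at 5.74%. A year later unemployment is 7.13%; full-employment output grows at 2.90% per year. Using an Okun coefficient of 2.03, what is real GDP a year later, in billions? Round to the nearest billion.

Δu = 7.13 - 5.74 = 1.39 points.
Okun's law (growth form): g_Y = g_Y* - β × Δu = 2.90 - 2.03 × (1.39) = 2.9 - 2.8217 = 0.0783%.
Real GDP in the next year = 3483 × (1 + 0.0783/100) = 3483 × 1.000783 ≈ 3486 billion.

$3,486 billion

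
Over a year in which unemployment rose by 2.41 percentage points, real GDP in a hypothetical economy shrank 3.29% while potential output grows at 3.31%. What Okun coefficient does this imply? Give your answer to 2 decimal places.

Growth form: g_Y = g_Y* - β × Δu, so β = (g_Y* - g_Y)/Δu.
β = (3.31 + 3.29)/2.41 = 6.6/2.41 = 2.74.

β ≈ 2.74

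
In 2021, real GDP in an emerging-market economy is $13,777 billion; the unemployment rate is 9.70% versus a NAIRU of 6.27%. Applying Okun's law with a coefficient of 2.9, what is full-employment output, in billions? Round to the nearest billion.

Unemployment gap = 9.7 - 6.27 = 3.43 points, so output gap = -2.9 × 3.43 = -9.947%.
Since Y = Y* × (1 + gap/100), Y* = 13777/0.90053 ≈ 15299 billion.

$15,299 billion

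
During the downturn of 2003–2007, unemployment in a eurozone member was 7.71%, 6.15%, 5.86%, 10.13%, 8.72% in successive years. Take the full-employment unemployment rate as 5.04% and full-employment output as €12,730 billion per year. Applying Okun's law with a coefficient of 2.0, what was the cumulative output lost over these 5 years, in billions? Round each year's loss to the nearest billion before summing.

Year 2003: gap = -2.0 × (7.71 - 5.04) = -5.34%, loss ≈ 12730 × 5.34/100 ≈ 680.
Year 2004: gap = -2.0 × (6.15 - 5.04) = -2.22%, loss ≈ 12730 × 2.22/100 ≈ 283.
Year 2005: gap = -2.0 × (5.86 - 5.04) = -1.64%, loss ≈ 12730 × 1.64/100 ≈ 209.
Year 2006: gap = -2.0 × (10.13 - 5.04) = -10.18%, loss ≈ 12730 × 10.18/100 ≈ 1296.
Year 2007: gap = -2.0 × (8.72 - 5.04) = -7.36%, loss ≈ 12730 × 7.36/100 ≈ 937.
Total lost output = 680 + 283 + 209 + 1296 + 937 = 3405 billion.

€3,405 billion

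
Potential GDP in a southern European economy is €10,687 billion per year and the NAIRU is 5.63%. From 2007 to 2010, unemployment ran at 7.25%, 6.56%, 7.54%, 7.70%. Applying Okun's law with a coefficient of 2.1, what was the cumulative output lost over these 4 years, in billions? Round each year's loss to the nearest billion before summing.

Year 2007: gap = -2.1 × (7.25 - 5.63) = -3.402%, loss ≈ 10687 × 3.402/100 ≈ 364.
Year 2008: gap = -2.1 × (6.56 - 5.63) = -1.953%, loss ≈ 10687 × 1.953/100 ≈ 209.
Year 2009: gap = -2.1 × (7.54 - 5.63) = -4.011%, loss ≈ 10687 × 4.011/100 ≈ 429.
Year 2010: gap = -2.1 × (7.7 - 5.63) = -4.347%, loss ≈ 10687 × 4.347/100 ≈ 465.
Total lost output = 364 + 209 + 429 + 465 = 1467 billion.

€1,467 billion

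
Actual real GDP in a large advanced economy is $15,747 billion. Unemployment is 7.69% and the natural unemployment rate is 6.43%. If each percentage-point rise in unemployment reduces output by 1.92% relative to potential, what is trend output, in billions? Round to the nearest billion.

Unemployment gap = 7.69 - 6.43 = 1.26 points, so output gap = -1.92 × 1.26 = -2.4192%.
Since Y = Y* × (1 + gap/100), Y* = 15747/0.975808 ≈ 16137 billion.

$16,137 billion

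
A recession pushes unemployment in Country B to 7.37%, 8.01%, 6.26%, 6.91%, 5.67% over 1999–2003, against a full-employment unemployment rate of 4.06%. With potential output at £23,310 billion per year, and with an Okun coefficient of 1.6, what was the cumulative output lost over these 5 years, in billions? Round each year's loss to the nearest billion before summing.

£5,191 billion

Year 1999: gap = -1.6 × (7.37 - 4.06) = -5.296%, loss ≈ 23310 × 5.296/100 ≈ 1234.
Year 2000: gap = -1.6 × (8.01 - 4.06) = -6.32%, loss ≈ 23310 × 6.32/100 ≈ 1473.
Year 2001: gap = -1.6 × (6.26 - 4.06) = -3.52%, loss ≈ 23310 × 3.52/100 ≈ 821.
Year 2002: gap = -1.6 × (6.91 - 4.06) = -4.56%, loss ≈ 23310 × 4.56/100 ≈ 1063.
Year 2003: gap = -1.6 × (5.67 - 4.06) = -2.576%, loss ≈ 23310 × 2.576/100 ≈ 600.
Total lost output = 1234 + 1473 + 821 + 1063 + 600 = 5191 billion.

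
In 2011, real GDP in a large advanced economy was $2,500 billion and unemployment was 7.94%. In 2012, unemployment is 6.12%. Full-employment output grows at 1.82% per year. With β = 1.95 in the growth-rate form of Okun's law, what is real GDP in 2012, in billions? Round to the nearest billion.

Δu = 6.12 - 7.94 = -1.82 points.
Okun's law (growth form): g_Y = g_Y* - β × Δu = 1.82 - 1.95 × (-1.82) = 1.82 + 3.549 = 5.369%.
Real GDP in the next year = 2500 × (1 + 5.369/100) = 2500 × 1.05369 ≈ 2634 billion.

$2,634 billion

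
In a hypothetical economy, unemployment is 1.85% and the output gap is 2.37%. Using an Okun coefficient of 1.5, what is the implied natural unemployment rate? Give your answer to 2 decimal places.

From Okun's law, u - u* = -(output gap)/β = -(2.37)/1.5 = -1.58 points.
So u* = 1.85 + 1.58 = 3.43%.

3.43%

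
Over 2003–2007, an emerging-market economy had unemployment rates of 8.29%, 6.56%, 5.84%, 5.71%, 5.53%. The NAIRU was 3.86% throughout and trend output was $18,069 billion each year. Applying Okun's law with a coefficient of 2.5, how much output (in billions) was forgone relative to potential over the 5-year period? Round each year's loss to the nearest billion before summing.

Year 2003: gap = -2.5 × (8.29 - 3.86) = -11.075%, loss ≈ 18069 × 11.075/100 ≈ 2001.
Year 2004: gap = -2.5 × (6.56 - 3.86) = -6.75%, loss ≈ 18069 × 6.75/100 ≈ 1220.
Year 2005: gap = -2.5 × (5.84 - 3.86) = -4.95%, loss ≈ 18069 × 4.95/100 ≈ 894.
Year 2006: gap = -2.5 × (5.71 - 3.86) = -4.625%, loss ≈ 18069 × 4.625/100 ≈ 836.
Year 2007: gap = -2.5 × (5.53 - 3.86) = -4.175%, loss ≈ 18069 × 4.175/100 ≈ 754.
Total lost output = 2001 + 1220 + 894 + 836 + 754 = 5705 billion.

$5,705 billion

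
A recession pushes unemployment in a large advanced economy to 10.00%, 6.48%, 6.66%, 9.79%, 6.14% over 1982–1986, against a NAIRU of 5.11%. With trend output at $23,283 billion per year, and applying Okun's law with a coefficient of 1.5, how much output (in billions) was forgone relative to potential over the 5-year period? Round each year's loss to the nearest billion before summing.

$4,721 billion

Year 1982: gap = -1.5 × (10 - 5.11) = -7.335%, loss ≈ 23283 × 7.335/100 ≈ 1708.
Year 1983: gap = -1.5 × (6.48 - 5.11) = -2.055%, loss ≈ 23283 × 2.055/100 ≈ 478.
Year 1984: gap = -1.5 × (6.66 - 5.11) = -2.325%, loss ≈ 23283 × 2.325/100 ≈ 541.
Year 1985: gap = -1.5 × (9.79 - 5.11) = -7.02%, loss ≈ 23283 × 7.02/100 ≈ 1634.
Year 1986: gap = -1.5 × (6.14 - 5.11) = -1.545%, loss ≈ 23283 × 1.545/100 ≈ 360.
Total lost output = 1708 + 478 + 541 + 1634 + 360 = 4721 billion.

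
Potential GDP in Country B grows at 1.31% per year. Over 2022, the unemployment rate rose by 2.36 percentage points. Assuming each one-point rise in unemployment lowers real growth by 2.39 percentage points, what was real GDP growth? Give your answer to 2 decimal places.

Growth-rate Okun's law: g_Y = g_Y* - β × Δu.
g_Y = 1.31 - 2.39 × (2.36) = 1.31 - 5.6404 = -4.3304%, i.e. -4.33% to 2 d.p.

-4.33%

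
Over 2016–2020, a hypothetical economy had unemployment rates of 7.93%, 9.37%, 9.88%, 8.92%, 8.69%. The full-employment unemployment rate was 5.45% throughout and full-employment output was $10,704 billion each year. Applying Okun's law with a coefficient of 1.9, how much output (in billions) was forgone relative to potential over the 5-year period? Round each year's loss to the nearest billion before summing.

Year 2016: gap = -1.9 × (7.93 - 5.45) = -4.712%, loss ≈ 10704 × 4.712/100 ≈ 504.
Year 2017: gap = -1.9 × (9.37 - 5.45) = -7.448%, loss ≈ 10704 × 7.448/100 ≈ 797.
Year 2018: gap = -1.9 × (9.88 - 5.45) = -8.417%, loss ≈ 10704 × 8.417/100 ≈ 901.
Year 2019: gap = -1.9 × (8.92 - 5.45) = -6.593%, loss ≈ 10704 × 6.593/100 ≈ 706.
Year 2020: gap = -1.9 × (8.69 - 5.45) = -6.156%, loss ≈ 10704 × 6.156/100 ≈ 659.
Total lost output = 504 + 797 + 901 + 706 + 659 = 3567 billion.

$3,567 billion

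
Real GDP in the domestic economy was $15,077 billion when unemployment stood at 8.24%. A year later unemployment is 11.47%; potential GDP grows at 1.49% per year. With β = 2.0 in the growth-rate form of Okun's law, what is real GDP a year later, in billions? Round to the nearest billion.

$14,328 billion

Δu = 11.47 - 8.24 = 3.23 points.
Okun's law (growth form): g_Y = g_Y* - β × Δu = 1.49 - 2.0 × (3.23) = 1.49 - 6.46 = -4.97%.
Real GDP in the next year = 15077 × (1 - 4.97/100) = 15077 × 0.9503 ≈ 14328 billion.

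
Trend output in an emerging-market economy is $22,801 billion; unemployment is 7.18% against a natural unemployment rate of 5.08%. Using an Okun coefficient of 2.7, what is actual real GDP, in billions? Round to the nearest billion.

Unemployment gap = 7.18 - 5.08 = 2.1 points, so the output gap is -2.7 × 2.1 = -5.67%.
Actual GDP = 22801 × (1 - 5.67/100) = 22801 × 0.9433 ≈ 21508 billion.

$21,508 billion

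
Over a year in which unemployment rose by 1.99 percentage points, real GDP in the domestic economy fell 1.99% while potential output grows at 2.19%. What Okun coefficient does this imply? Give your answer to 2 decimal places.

Growth form: g_Y = g_Y* - β × Δu, so β = (g_Y* - g_Y)/Δu.
β = (2.19 + 1.99)/1.99 = 4.18/1.99 = 2.10.

β ≈ 2.10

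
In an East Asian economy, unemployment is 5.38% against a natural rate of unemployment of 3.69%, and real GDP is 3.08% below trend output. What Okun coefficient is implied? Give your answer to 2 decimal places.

β ≈ 1.82

Okun's law: output gap = -β × (u - u*).
-3.08 = -β × (5.38 - 3.69) = -β × 1.69, so β = 3.08/1.69 = 1.82.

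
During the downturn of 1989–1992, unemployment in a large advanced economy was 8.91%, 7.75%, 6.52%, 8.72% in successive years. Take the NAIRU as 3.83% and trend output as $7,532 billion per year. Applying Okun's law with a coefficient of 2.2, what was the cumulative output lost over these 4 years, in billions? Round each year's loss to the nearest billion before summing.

$2,748 billion

Year 1989: gap = -2.2 × (8.91 - 3.83) = -11.176%, loss ≈ 7532 × 11.176/100 ≈ 842.
Year 1990: gap = -2.2 × (7.75 - 3.83) = -8.624%, loss ≈ 7532 × 8.624/100 ≈ 650.
Year 1991: gap = -2.2 × (6.52 - 3.83) = -5.918%, loss ≈ 7532 × 5.918/100 ≈ 446.
Year 1992: gap = -2.2 × (8.72 - 3.83) = -10.758%, loss ≈ 7532 × 10.758/100 ≈ 810.
Total lost output = 842 + 650 + 446 + 810 = 2748 billion.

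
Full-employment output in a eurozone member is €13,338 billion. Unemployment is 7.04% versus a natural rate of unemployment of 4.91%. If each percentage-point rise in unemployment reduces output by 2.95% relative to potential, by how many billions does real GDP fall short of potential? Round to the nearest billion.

€838 billion

Output gap = -2.95 × (7.04 - 4.91) = -2.95 × 2.13 = -6.2835%.
Actual GDP ≈ 13338 × 0.937165 ≈ 12500 billion, so the shortfall is 13338 - 12500 = 838 billion.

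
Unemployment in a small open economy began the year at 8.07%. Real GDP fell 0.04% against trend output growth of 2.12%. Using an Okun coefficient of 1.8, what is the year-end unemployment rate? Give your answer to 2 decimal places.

Growth-rate Okun's law: g_Y = g_Y* - β × Δu, so Δu = (g_Y* - g_Y)/β.
Δu = (2.12 + 0.04)/1.8 = 2.16/1.8 = 1.20 percentage points.
Year-end unemployment = 8.07 + 1.2 = 9.27%.

9.27%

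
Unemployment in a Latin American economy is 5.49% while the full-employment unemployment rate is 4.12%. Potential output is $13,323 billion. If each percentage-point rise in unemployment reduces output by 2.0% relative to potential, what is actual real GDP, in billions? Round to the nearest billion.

$12,958 billion

Unemployment gap = 5.49 - 4.12 = 1.37 points, so the output gap is -2 × 1.37 = -2.74%.
Actual GDP = 13323 × (1 - 2.74/100) = 13323 × 0.9726 ≈ 12958 billion.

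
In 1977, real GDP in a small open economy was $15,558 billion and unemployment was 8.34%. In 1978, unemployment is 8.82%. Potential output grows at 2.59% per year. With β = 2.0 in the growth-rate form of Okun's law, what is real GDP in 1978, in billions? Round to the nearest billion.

Δu = 8.82 - 8.34 = 0.48 points.
Okun's law (growth form): g_Y = g_Y* - β × Δu = 2.59 - 2.0 × (0.48) = 2.59 - 0.96 = 1.63%.
Real GDP in the next year = 15558 × (1 + 1.63/100) = 15558 × 1.0163 ≈ 15812 billion.

$15,812 billion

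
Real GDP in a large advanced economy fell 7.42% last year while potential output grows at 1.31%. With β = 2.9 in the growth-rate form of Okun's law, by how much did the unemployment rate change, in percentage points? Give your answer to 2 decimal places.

Growth-rate Okun's law: g_Y = g_Y* - β × Δu, so Δu = (g_Y* - g_Y)/β.
Δu = (1.31 + 7.42)/2.9 = 8.73/2.9 = 3.01 percentage points.

3.01 percentage points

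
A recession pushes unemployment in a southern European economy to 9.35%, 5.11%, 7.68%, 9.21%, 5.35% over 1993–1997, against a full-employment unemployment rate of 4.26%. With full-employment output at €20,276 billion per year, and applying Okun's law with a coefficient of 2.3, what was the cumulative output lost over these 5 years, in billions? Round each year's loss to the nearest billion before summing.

€7,181 billion

Year 1993: gap = -2.3 × (9.35 - 4.26) = -11.707%, loss ≈ 20276 × 11.707/100 ≈ 2374.
Year 1994: gap = -2.3 × (5.11 - 4.26) = -1.955%, loss ≈ 20276 × 1.955/100 ≈ 396.
Year 1995: gap = -2.3 × (7.68 - 4.26) = -7.866%, loss ≈ 20276 × 7.866/100 ≈ 1595.
Year 1996: gap = -2.3 × (9.21 - 4.26) = -11.385%, loss ≈ 20276 × 11.385/100 ≈ 2308.
Year 1997: gap = -2.3 × (5.35 - 4.26) = -2.507%, loss ≈ 20276 × 2.507/100 ≈ 508.
Total lost output = 2374 + 396 + 1595 + 2308 + 508 = 7181 billion.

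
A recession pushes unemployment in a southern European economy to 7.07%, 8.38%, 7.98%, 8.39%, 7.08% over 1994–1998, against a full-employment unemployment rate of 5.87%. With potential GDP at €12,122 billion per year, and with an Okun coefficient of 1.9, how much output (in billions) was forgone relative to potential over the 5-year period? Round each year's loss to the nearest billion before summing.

Year 1994: gap = -1.9 × (7.07 - 5.87) = -2.28%, loss ≈ 12122 × 2.28/100 ≈ 276.
Year 1995: gap = -1.9 × (8.38 - 5.87) = -4.769%, loss ≈ 12122 × 4.769/100 ≈ 578.
Year 1996: gap = -1.9 × (7.98 - 5.87) = -4.009%, loss ≈ 12122 × 4.009/100 ≈ 486.
Year 1997: gap = -1.9 × (8.39 - 5.87) = -4.788%, loss ≈ 12122 × 4.788/100 ≈ 580.
Year 1998: gap = -1.9 × (7.08 - 5.87) = -2.299%, loss ≈ 12122 × 2.299/100 ≈ 279.
Total lost output = 276 + 578 + 486 + 580 + 279 = 2199 billion.

€2,199 billion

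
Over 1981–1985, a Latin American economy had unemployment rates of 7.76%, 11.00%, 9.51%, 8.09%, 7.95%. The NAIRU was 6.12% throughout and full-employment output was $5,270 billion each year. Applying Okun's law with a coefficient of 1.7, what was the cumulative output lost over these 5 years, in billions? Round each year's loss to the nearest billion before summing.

$1,228 billion

Year 1981: gap = -1.7 × (7.76 - 6.12) = -2.788%, loss ≈ 5270 × 2.788/100 ≈ 147.
Year 1982: gap = -1.7 × (11 - 6.12) = -8.296%, loss ≈ 5270 × 8.296/100 ≈ 437.
Year 1983: gap = -1.7 × (9.51 - 6.12) = -5.763%, loss ≈ 5270 × 5.763/100 ≈ 304.
Year 1984: gap = -1.7 × (8.09 - 6.12) = -3.349%, loss ≈ 5270 × 3.349/100 ≈ 176.
Year 1985: gap = -1.7 × (7.95 - 6.12) = -3.111%, loss ≈ 5270 × 3.111/100 ≈ 164.
Total lost output = 147 + 437 + 304 + 176 + 164 = 1228 billion.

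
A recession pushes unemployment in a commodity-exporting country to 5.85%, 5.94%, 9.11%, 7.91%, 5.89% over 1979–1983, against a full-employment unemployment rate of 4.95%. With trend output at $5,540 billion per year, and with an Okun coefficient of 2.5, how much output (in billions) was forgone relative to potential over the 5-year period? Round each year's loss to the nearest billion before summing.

Year 1979: gap = -2.5 × (5.85 - 4.95) = -2.25%, loss ≈ 5540 × 2.25/100 ≈ 125.
Year 1980: gap = -2.5 × (5.94 - 4.95) = -2.475%, loss ≈ 5540 × 2.475/100 ≈ 137.
Year 1981: gap = -2.5 × (9.11 - 4.95) = -10.4%, loss ≈ 5540 × 10.4/100 ≈ 576.
Year 1982: gap = -2.5 × (7.91 - 4.95) = -7.4%, loss ≈ 5540 × 7.4/100 ≈ 410.
Year 1983: gap = -2.5 × (5.89 - 4.95) = -2.35%, loss ≈ 5540 × 2.35/100 ≈ 130.
Total lost output = 125 + 137 + 576 + 410 + 130 = 1378 billion.

$1,378 billion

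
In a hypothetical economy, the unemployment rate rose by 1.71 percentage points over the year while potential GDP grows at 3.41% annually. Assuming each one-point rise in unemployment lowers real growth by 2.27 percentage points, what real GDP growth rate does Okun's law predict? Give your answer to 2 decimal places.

Growth-rate Okun's law: g_Y = g_Y* - β × Δu.
g_Y = 3.41 - 2.27 × (1.71) = 3.41 - 3.8817 = -0.4717%, i.e. -0.47% to 2 d.p.

-0.47%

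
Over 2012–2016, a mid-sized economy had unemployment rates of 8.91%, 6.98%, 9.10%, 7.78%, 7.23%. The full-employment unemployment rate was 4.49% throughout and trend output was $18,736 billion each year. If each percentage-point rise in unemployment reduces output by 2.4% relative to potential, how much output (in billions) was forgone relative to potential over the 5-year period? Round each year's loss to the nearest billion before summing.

Year 2012: gap = -2.4 × (8.91 - 4.49) = -10.608%, loss ≈ 18736 × 10.608/100 ≈ 1988.
Year 2013: gap = -2.4 × (6.98 - 4.49) = -5.976%, loss ≈ 18736 × 5.976/100 ≈ 1120.
Year 2014: gap = -2.4 × (9.1 - 4.49) = -11.064%, loss ≈ 18736 × 11.064/100 ≈ 2073.
Year 2015: gap = -2.4 × (7.78 - 4.49) = -7.896%, loss ≈ 18736 × 7.896/100 ≈ 1479.
Year 2016: gap = -2.4 × (7.23 - 4.49) = -6.576%, loss ≈ 18736 × 6.576/100 ≈ 1232.
Total lost output = 1988 + 1120 + 2073 + 1479 + 1232 = 7892 billion.

$7,892 billion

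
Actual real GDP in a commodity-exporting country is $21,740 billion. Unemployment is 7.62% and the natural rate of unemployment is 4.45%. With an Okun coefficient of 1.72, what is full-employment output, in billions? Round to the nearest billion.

Unemployment gap = 7.62 - 4.45 = 3.17 points, so output gap = -1.72 × 3.17 = -5.4524%.
Since Y = Y* × (1 + gap/100), Y* = 21740/0.945476 ≈ 22994 billion.

$22,994 billion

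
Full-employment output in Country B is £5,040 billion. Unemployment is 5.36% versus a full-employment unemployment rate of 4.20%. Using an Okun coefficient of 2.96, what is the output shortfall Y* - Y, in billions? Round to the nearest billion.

£173 billion

Output gap = -2.96 × (5.36 - 4.2) = -2.96 × 1.16 = -3.4336%.
Actual GDP ≈ 5040 × 0.965664 ≈ 4867 billion, so the shortfall is 5040 - 4867 = 173 billion.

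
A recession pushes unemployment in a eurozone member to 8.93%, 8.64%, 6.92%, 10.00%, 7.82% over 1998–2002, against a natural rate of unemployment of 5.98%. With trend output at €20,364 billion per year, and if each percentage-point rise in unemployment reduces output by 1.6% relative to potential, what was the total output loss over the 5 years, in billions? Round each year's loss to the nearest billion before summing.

Year 1998: gap = -1.6 × (8.93 - 5.98) = -4.72%, loss ≈ 20364 × 4.72/100 ≈ 961.
Year 1999: gap = -1.6 × (8.64 - 5.98) = -4.256%, loss ≈ 20364 × 4.256/100 ≈ 867.
Year 2000: gap = -1.6 × (6.92 - 5.98) = -1.504%, loss ≈ 20364 × 1.504/100 ≈ 306.
Year 2001: gap = -1.6 × (10 - 5.98) = -6.432%, loss ≈ 20364 × 6.432/100 ≈ 1310.
Year 2002: gap = -1.6 × (7.82 - 5.98) = -2.944%, loss ≈ 20364 × 2.944/100 ≈ 600.
Total lost output = 961 + 867 + 306 + 1310 + 600 = 4044 billion.

€4,044 billion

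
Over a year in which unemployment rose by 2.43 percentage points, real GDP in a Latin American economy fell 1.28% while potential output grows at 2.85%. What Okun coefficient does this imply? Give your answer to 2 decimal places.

Growth form: g_Y = g_Y* - β × Δu, so β = (g_Y* - g_Y)/Δu.
β = (2.85 + 1.28)/2.43 = 4.13/2.43 = 1.70.

β ≈ 1.70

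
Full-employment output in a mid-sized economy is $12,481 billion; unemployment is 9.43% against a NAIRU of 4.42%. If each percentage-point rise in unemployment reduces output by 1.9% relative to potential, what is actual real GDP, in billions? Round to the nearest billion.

$11,293 billion

Unemployment gap = 9.43 - 4.42 = 5.01 points, so the output gap is -1.9 × 5.01 = -9.519%.
Actual GDP = 12481 × (1 - 9.519/100) = 12481 × 0.90481 ≈ 11293 billion.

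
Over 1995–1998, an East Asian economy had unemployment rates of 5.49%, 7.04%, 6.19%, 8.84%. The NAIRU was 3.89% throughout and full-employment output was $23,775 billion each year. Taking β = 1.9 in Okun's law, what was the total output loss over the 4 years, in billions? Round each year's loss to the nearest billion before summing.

$5,421 billion

Year 1995: gap = -1.9 × (5.49 - 3.89) = -3.04%, loss ≈ 23775 × 3.04/100 ≈ 723.
Year 1996: gap = -1.9 × (7.04 - 3.89) = -5.985%, loss ≈ 23775 × 5.985/100 ≈ 1423.
Year 1997: gap = -1.9 × (6.19 - 3.89) = -4.37%, loss ≈ 23775 × 4.37/100 ≈ 1039.
Year 1998: gap = -1.9 × (8.84 - 3.89) = -9.405%, loss ≈ 23775 × 9.405/100 ≈ 2236.
Total lost output = 723 + 1423 + 1039 + 2236 = 5421 billion.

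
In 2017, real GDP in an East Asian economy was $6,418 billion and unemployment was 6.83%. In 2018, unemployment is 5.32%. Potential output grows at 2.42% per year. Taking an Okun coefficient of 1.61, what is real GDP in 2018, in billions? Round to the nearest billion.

Δu = 5.32 - 6.83 = -1.51 points.
Okun's law (growth form): g_Y = g_Y* - β × Δu = 2.42 - 1.61 × (-1.51) = 2.42 + 2.4311 = 4.8511%.
Real GDP in the next year = 6418 × (1 + 4.8511/100) = 6418 × 1.048511 ≈ 6729 billion.

$6,729 billion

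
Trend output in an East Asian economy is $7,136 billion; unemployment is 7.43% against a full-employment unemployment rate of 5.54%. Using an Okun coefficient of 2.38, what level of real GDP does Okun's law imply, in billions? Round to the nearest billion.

Unemployment gap = 7.43 - 5.54 = 1.89 points, so the output gap is -2.38 × 1.89 = -4.4982%.
Actual GDP = 7136 × (1 - 4.4982/100) = 7136 × 0.955018 ≈ 6815 billion.

$6,815 billion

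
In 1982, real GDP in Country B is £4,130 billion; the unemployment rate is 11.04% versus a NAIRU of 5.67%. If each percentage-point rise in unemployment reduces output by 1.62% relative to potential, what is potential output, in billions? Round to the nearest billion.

£4,524 billion

Unemployment gap = 11.04 - 5.67 = 5.37 points, so output gap = -1.62 × 5.37 = -8.6994%.
Since Y = Y* × (1 + gap/100), Y* = 4130/0.913006 ≈ 4524 billion.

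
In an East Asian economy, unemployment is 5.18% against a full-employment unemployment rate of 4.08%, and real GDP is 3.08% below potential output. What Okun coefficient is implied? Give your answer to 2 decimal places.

β ≈ 2.80

Okun's law: output gap = -β × (u - u*).
-3.08 = -β × (5.18 - 4.08) = -β × 1.1, so β = 3.08/1.1 = 2.80.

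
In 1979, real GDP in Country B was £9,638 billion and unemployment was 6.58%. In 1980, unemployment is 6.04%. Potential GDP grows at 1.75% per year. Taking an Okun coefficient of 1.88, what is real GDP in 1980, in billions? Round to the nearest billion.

Δu = 6.04 - 6.58 = -0.54 points.
Okun's law (growth form): g_Y = g_Y* - β × Δu = 1.75 - 1.88 × (-0.54) = 1.75 + 1.0152 = 2.7652%.
Real GDP in the next year = 9638 × (1 + 2.7652/100) = 9638 × 1.027652 ≈ 9905 billion.

£9,905 billion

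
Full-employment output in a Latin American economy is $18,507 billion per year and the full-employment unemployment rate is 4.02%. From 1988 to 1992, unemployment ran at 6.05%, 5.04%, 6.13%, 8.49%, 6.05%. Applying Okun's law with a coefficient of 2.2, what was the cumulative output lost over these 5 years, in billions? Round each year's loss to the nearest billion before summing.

Year 1988: gap = -2.2 × (6.05 - 4.02) = -4.466%, loss ≈ 18507 × 4.466/100 ≈ 827.
Year 1989: gap = -2.2 × (5.04 - 4.02) = -2.244%, loss ≈ 18507 × 2.244/100 ≈ 415.
Year 1990: gap = -2.2 × (6.13 - 4.02) = -4.642%, loss ≈ 18507 × 4.642/100 ≈ 859.
Year 1991: gap = -2.2 × (8.49 - 4.02) = -9.834%, loss ≈ 18507 × 9.834/100 ≈ 1820.
Year 1992: gap = -2.2 × (6.05 - 4.02) = -4.466%, loss ≈ 18507 × 4.466/100 ≈ 827.
Total lost output = 827 + 415 + 859 + 1820 + 827 = 4748 billion.

$4,748 billion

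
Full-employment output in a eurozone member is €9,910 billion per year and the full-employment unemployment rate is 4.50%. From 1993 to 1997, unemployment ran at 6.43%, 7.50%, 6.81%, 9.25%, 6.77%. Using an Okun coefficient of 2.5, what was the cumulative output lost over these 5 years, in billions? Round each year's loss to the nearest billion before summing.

Year 1993: gap = -2.5 × (6.43 - 4.5) = -4.825%, loss ≈ 9910 × 4.825/100 ≈ 478.
Year 1994: gap = -2.5 × (7.5 - 4.5) = -7.5%, loss ≈ 9910 × 7.5/100 ≈ 743.
Year 1995: gap = -2.5 × (6.81 - 4.5) = -5.775%, loss ≈ 9910 × 5.775/100 ≈ 572.
Year 1996: gap = -2.5 × (9.25 - 4.5) = -11.875%, loss ≈ 9910 × 11.875/100 ≈ 1177.
Year 1997: gap = -2.5 × (6.77 - 4.5) = -5.675%, loss ≈ 9910 × 5.675/100 ≈ 562.
Total lost output = 478 + 743 + 572 + 1177 + 562 = 3532 billion.

€3,532 billion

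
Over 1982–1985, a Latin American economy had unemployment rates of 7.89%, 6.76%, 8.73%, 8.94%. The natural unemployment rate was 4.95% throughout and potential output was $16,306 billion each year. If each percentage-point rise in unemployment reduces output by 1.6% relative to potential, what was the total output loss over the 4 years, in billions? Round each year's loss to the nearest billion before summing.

Year 1982: gap = -1.6 × (7.89 - 4.95) = -4.704%, loss ≈ 16306 × 4.704/100 ≈ 767.
Year 1983: gap = -1.6 × (6.76 - 4.95) = -2.896%, loss ≈ 16306 × 2.896/100 ≈ 472.
Year 1984: gap = -1.6 × (8.73 - 4.95) = -6.048%, loss ≈ 16306 × 6.048/100 ≈ 986.
Year 1985: gap = -1.6 × (8.94 - 4.95) = -6.384%, loss ≈ 16306 × 6.384/100 ≈ 1041.
Total lost output = 767 + 472 + 986 + 1041 = 3266 billion.

$3,266 billion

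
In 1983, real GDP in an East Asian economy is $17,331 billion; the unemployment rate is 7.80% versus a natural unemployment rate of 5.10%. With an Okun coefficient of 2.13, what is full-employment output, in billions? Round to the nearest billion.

Unemployment gap = 7.8 - 5.1 = 2.7 points, so output gap = -2.13 × 2.7 = -5.751%.
Since Y = Y* × (1 + gap/100), Y* = 17331/0.94249 ≈ 18389 billion.

$18,389 billion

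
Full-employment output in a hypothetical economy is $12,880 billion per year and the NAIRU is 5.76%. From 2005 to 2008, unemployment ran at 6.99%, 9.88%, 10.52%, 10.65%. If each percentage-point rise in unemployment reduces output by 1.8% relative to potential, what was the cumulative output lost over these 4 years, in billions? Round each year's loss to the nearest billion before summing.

Year 2005: gap = -1.8 × (6.99 - 5.76) = -2.214%, loss ≈ 12880 × 2.214/100 ≈ 285.
Year 2006: gap = -1.8 × (9.88 - 5.76) = -7.416%, loss ≈ 12880 × 7.416/100 ≈ 955.
Year 2007: gap = -1.8 × (10.52 - 5.76) = -8.568%, loss ≈ 12880 × 8.568/100 ≈ 1104.
Year 2008: gap = -1.8 × (10.65 - 5.76) = -8.802%, loss ≈ 12880 × 8.802/100 ≈ 1134.
Total lost output = 285 + 955 + 1104 + 1134 = 3478 billion.

$3,478 billion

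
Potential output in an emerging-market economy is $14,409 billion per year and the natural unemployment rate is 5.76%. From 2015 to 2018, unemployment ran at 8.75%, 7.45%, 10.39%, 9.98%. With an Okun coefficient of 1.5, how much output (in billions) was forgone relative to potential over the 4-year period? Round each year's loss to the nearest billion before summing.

$2,924 billion

Year 2015: gap = -1.5 × (8.75 - 5.76) = -4.485%, loss ≈ 14409 × 4.485/100 ≈ 646.
Year 2016: gap = -1.5 × (7.45 - 5.76) = -2.535%, loss ≈ 14409 × 2.535/100 ≈ 365.
Year 2017: gap = -1.5 × (10.39 - 5.76) = -6.945%, loss ≈ 14409 × 6.945/100 ≈ 1001.
Year 2018: gap = -1.5 × (9.98 - 5.76) = -6.33%, loss ≈ 14409 × 6.33/100 ≈ 912.
Total lost output = 646 + 365 + 1001 + 912 = 2924 billion.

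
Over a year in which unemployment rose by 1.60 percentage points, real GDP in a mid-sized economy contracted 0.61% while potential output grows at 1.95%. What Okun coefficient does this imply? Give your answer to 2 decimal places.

Growth form: g_Y = g_Y* - β × Δu, so β = (g_Y* - g_Y)/Δu.
β = (1.95 + 0.61)/1.60 = 2.56/1.60 = 1.60.

β ≈ 1.60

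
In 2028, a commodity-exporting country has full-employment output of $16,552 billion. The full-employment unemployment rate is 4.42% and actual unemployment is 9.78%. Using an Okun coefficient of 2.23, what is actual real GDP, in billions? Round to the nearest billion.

$14,574 billion

Unemployment gap = 9.78 - 4.42 = 5.36 points, so the output gap is -2.23 × 5.36 = -11.9528%.
Actual GDP = 16552 × (1 - 11.9528/100) = 16552 × 0.880472 ≈ 14574 billion.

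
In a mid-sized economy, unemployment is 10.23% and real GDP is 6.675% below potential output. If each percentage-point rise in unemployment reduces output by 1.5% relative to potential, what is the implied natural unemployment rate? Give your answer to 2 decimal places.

From Okun's law, u - u* = -(output gap)/β = -(-6.675)/1.5 = 4.45 points.
So u* = 10.23 - 4.45 = 5.78%.

5.78%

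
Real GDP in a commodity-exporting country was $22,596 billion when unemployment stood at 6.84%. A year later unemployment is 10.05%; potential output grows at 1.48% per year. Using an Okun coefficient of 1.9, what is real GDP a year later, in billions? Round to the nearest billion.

Δu = 10.05 - 6.84 = 3.21 points.
Okun's law (growth form): g_Y = g_Y* - β × Δu = 1.48 - 1.9 × (3.21) = 1.48 - 6.099 = -4.619%.
Real GDP in the next year = 22596 × (1 - 4.619/100) = 22596 × 0.95381 ≈ 21552 billion.

$21,552 billion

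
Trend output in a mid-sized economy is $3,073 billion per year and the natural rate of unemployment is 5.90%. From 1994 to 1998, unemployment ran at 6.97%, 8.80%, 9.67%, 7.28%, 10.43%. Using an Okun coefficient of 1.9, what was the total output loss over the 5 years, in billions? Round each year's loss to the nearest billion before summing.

$796 billion

Year 1994: gap = -1.9 × (6.97 - 5.9) = -2.033%, loss ≈ 3073 × 2.033/100 ≈ 62.
Year 1995: gap = -1.9 × (8.8 - 5.9) = -5.51%, loss ≈ 3073 × 5.51/100 ≈ 169.
Year 1996: gap = -1.9 × (9.67 - 5.9) = -7.163%, loss ≈ 3073 × 7.163/100 ≈ 220.
Year 1997: gap = -1.9 × (7.28 - 5.9) = -2.622%, loss ≈ 3073 × 2.622/100 ≈ 81.
Year 1998: gap = -1.9 × (10.43 - 5.9) = -8.607%, loss ≈ 3073 × 8.607/100 ≈ 264.
Total lost output = 62 + 169 + 220 + 81 + 264 = 796 billion.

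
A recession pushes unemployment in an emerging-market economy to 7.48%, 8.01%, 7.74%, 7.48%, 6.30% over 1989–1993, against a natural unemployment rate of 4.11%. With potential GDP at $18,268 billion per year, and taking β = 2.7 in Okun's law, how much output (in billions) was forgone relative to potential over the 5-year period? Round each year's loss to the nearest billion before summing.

$8,118 billion

Year 1989: gap = -2.7 × (7.48 - 4.11) = -9.099%, loss ≈ 18268 × 9.099/100 ≈ 1662.
Year 1990: gap = -2.7 × (8.01 - 4.11) = -10.53%, loss ≈ 18268 × 10.53/100 ≈ 1924.
Year 1991: gap = -2.7 × (7.74 - 4.11) = -9.801%, loss ≈ 18268 × 9.801/100 ≈ 1790.
Year 1992: gap = -2.7 × (7.48 - 4.11) = -9.099%, loss ≈ 18268 × 9.099/100 ≈ 1662.
Year 1993: gap = -2.7 × (6.3 - 4.11) = -5.913%, loss ≈ 18268 × 5.913/100 ≈ 1080.
Total lost output = 1662 + 1924 + 1790 + 1662 + 1080 = 8118 billion.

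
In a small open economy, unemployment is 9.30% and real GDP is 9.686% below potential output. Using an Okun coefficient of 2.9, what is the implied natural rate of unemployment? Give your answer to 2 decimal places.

From Okun's law, u - u* = -(output gap)/β = -(-9.686)/2.9 = 3.34 points.
So u* = 9.3 - 3.34 = 5.96%.

5.96%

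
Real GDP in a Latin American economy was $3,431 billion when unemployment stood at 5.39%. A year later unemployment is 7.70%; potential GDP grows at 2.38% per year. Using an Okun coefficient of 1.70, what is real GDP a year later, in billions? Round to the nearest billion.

$3,378 billion

Δu = 7.7 - 5.39 = 2.31 points.
Okun's law (growth form): g_Y = g_Y* - β × Δu = 2.38 - 1.70 × (2.31) = 2.38 - 3.927 = -1.547%.
Real GDP in the next year = 3431 × (1 - 1.547/100) = 3431 × 0.98453 ≈ 3378 billion.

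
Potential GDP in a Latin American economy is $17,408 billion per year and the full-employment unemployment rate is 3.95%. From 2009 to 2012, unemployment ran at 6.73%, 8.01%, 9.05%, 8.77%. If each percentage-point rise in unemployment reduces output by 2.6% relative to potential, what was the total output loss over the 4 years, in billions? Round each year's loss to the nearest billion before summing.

$7,586 billion

Year 2009: gap = -2.6 × (6.73 - 3.95) = -7.228%, loss ≈ 17408 × 7.228/100 ≈ 1258.
Year 2010: gap = -2.6 × (8.01 - 3.95) = -10.556%, loss ≈ 17408 × 10.556/100 ≈ 1838.
Year 2011: gap = -2.6 × (9.05 - 3.95) = -13.26%, loss ≈ 17408 × 13.26/100 ≈ 2308.
Year 2012: gap = -2.6 × (8.77 - 3.95) = -12.532%, loss ≈ 17408 × 12.532/100 ≈ 2182.
Total lost output = 1258 + 1838 + 2308 + 2182 = 7586 billion.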